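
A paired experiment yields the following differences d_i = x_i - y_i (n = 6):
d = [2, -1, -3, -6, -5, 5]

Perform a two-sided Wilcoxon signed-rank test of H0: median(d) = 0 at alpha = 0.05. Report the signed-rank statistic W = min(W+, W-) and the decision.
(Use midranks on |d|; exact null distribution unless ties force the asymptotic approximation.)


Step 1: Drop any zero differences (none here) and take |d_i|.
|d| = [2, 1, 3, 6, 5, 5]
Step 2: Midrank |d_i| (ties get averaged ranks).
ranks: |2|->2, |1|->1, |3|->3, |6|->6, |5|->4.5, |5|->4.5
Step 3: Attach original signs; sum ranks with positive sign and with negative sign.
W+ = 2 + 4.5 = 6.5
W- = 1 + 3 + 6 + 4.5 = 14.5
(Check: W+ + W- = 21 should equal n(n+1)/2 = 21.)
Step 4: Test statistic W = min(W+, W-) = 6.5.
Step 5: Ties in |d|, so use the tie-corrected normal approximation.
        E[W] = n(n+1)/4 = 6*7/4 = 10.5.
        Tie groups: |d|=5 (t=2); sum(t^3 - t) = 6.
        Var[W] = n(n+1)(2n+1)/24 - sum(t^3-t)/48 = 546/24 - 6/48 = 22.625.
        z = (W - E[W]) / sqrt(Var[W]) = (6.5 - 10.5) / 4.7566 = -0.8409.
        Two-sided p = 2*Phi(z) = 0.400381.
Step 6: alpha = 0.05. fail to reject H0.

W+ = 6.5, W- = 14.5, W = min = 6.5, p = 0.400381, fail to reject H0.


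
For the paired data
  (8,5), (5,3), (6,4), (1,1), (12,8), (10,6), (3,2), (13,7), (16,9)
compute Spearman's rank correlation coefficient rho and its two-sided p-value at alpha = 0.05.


Step 1: Rank x and y separately (midranks; no ties here).
rank(x): 8->5, 5->3, 6->4, 1->1, 12->7, 10->6, 3->2, 13->8, 16->9
rank(y): 5->5, 3->3, 4->4, 1->1, 8->8, 6->6, 2->2, 7->7, 9->9
Step 2: d_i = R_x(i) - R_y(i); compute d_i^2.
  (5-5)^2=0, (3-3)^2=0, (4-4)^2=0, (1-1)^2=0, (7-8)^2=1, (6-6)^2=0, (2-2)^2=0, (8-7)^2=1, (9-9)^2=0
sum(d^2) = 2.
Step 3: rho = 1 - 6*2 / (9*(9^2 - 1)) = 1 - 12/720 = 0.983333.
Step 4: Under H0, t = rho * sqrt((n-2)/(1-rho^2)) = 14.3096 ~ t(7).
Step 5: Two-sided p-value from the t-distribution with 7 df = 0.000002.
Step 6: alpha = 0.05. reject H0.

rho = 0.9833, p = 0.000002, reject H0 at alpha = 0.05.


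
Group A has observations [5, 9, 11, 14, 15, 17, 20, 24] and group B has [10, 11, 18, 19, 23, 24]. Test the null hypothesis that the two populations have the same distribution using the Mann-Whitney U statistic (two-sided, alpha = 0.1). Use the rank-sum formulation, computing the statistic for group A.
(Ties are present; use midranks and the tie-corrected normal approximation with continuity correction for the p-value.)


Step 1: Combine and sort all 14 observations; assign midranks.
sorted (value, group): (5,X), (9,X), (10,Y), (11,X), (11,Y), (14,X), (15,X), (17,X), (18,Y), (19,Y), (20,X), (23,Y), (24,X), (24,Y)
ranks: 5->1, 9->2, 10->3, 11->4.5, 11->4.5, 14->6, 15->7, 17->8, 18->9, 19->10, 20->11, 23->12, 24->13.5, 24->13.5
Step 2: Rank sum for X: R1 = 1 + 2 + 4.5 + 6 + 7 + 8 + 11 + 13.5 = 53.
Step 3: U_X = R1 - n1(n1+1)/2 = 53 - 8*9/2 = 53 - 36 = 17.
       U_Y = n1*n2 - U_X = 48 - 17 = 31.
Step 4: Ties are present, so use the tie-corrected normal approximation (with continuity correction) for the p-value.
Step 5: p-value = 0.400350; compare to alpha = 0.1. fail to reject H0.

U_X = 17, p = 0.400350, fail to reject H0 at alpha = 0.1.


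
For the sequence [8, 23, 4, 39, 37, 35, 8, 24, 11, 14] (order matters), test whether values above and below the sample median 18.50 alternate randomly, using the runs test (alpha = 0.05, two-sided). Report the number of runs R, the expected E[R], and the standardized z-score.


Step 1: Compute median = 18.50; label A = above, B = below.
Labels in order: BABAAABABB  (n_A = 5, n_B = 5)
Step 2: Count runs R = 7.
Step 3: Under H0 (random ordering), E[R] = 2*n_A*n_B/(n_A+n_B) + 1 = 2*5*5/10 + 1 = 6.0000.
        Var[R] = 2*n_A*n_B*(2*n_A*n_B - n_A - n_B) / ((n_A+n_B)^2 * (n_A+n_B-1)) = 2000/900 = 2.2222.
        SD[R] = 1.4907.
Step 4: Continuity-corrected z = (R - 0.5 - E[R]) / SD[R] = (7 - 0.5 - 6.0000) / 1.4907 = 0.3354.
Step 5: Two-sided p-value via normal approximation = 2*(1 - Phi(|z|)) = 0.737316.
Step 6: alpha = 0.05. fail to reject H0.

R = 7, z = 0.3354, p = 0.737316, fail to reject H0.


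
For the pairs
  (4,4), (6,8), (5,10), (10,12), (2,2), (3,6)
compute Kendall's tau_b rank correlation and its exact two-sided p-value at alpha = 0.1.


Step 1: Enumerate the 15 unordered pairs (i,j) with i<j and classify each by sign(x_j-x_i) * sign(y_j-y_i).
  (1,2):dx=+2,dy=+4->C; (1,3):dx=+1,dy=+6->C; (1,4):dx=+6,dy=+8->C; (1,5):dx=-2,dy=-2->C
  (1,6):dx=-1,dy=+2->D; (2,3):dx=-1,dy=+2->D; (2,4):dx=+4,dy=+4->C; (2,5):dx=-4,dy=-6->C
  (2,6):dx=-3,dy=-2->C; (3,4):dx=+5,dy=+2->C; (3,5):dx=-3,dy=-8->C; (3,6):dx=-2,dy=-4->C
  (4,5):dx=-8,dy=-10->C; (4,6):dx=-7,dy=-6->C; (5,6):dx=+1,dy=+4->C
Step 2: C = 13, D = 2, total pairs = 15.
Step 3: tau = (C - D)/(n(n-1)/2) = (13 - 2)/15 = 0.733333.
Step 4: Exact two-sided p-value (enumerate n! = 720 permutations of y under H0): p = 0.055556.
Step 5: alpha = 0.1. reject H0.

tau_b = 0.7333 (C=13, D=2), p = 0.055556, reject H0.


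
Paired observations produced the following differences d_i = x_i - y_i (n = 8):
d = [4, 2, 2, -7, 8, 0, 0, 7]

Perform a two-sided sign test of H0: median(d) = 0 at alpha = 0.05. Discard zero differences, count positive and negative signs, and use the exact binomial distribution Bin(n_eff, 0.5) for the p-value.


Step 1: Discard zero differences. Original n = 8; n_eff = number of nonzero differences = 6.
Nonzero differences (with sign): +4, +2, +2, -7, +8, +7
Step 2: Count signs: positive = 5, negative = 1.
Step 3: Under H0: P(positive) = 0.5, so the number of positives S ~ Bin(6, 0.5).
Step 4: Two-sided exact p-value = sum of Bin(6,0.5) probabilities at or below the observed probability = 0.218750.
Step 5: alpha = 0.05. fail to reject H0.

n_eff = 6, pos = 5, neg = 1, p = 0.218750, fail to reject H0.


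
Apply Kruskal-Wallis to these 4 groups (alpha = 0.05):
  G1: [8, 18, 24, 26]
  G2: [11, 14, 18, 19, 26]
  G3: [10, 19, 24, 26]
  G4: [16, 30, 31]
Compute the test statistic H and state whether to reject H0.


Step 1: Combine all N = 16 observations and assign midranks.
sorted (value, group, rank): (8,G1,1), (10,G3,2), (11,G2,3), (14,G2,4), (16,G4,5), (18,G1,6.5), (18,G2,6.5), (19,G2,8.5), (19,G3,8.5), (24,G1,10.5), (24,G3,10.5), (26,G1,13), (26,G2,13), (26,G3,13), (30,G4,15), (31,G4,16)
Step 2: Sum ranks within each group.
R_1 = 31 (n_1 = 4)
R_2 = 35 (n_2 = 5)
R_3 = 34 (n_3 = 4)
R_4 = 36 (n_4 = 3)
Step 3: H = 12/(N(N+1)) * sum(R_i^2/n_i) - 3(N+1)
     = 12/(16*17) * (31^2/4 + 35^2/5 + 34^2/4 + 36^2/3) - 3*17
     = 0.044118 * 1206.25 - 51
     = 2.216912.
Step 4: Ties present; correction factor C = 1 - 42/(16^3 - 16) = 0.989706. Corrected H = 2.216912 / 0.989706 = 2.239970.
Step 5: Under H0, H ~ chi^2(3); p-value = 0.524118.
Step 6: alpha = 0.05. fail to reject H0.

H = 2.2400, df = 3, p = 0.524118, fail to reject H0.


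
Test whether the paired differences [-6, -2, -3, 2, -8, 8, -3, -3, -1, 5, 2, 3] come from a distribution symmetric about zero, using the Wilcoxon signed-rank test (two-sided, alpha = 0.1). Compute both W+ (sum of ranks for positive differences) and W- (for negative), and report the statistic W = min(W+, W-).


Step 1: Drop any zero differences (none here) and take |d_i|.
|d| = [6, 2, 3, 2, 8, 8, 3, 3, 1, 5, 2, 3]
Step 2: Midrank |d_i| (ties get averaged ranks).
ranks: |6|->10, |2|->3, |3|->6.5, |2|->3, |8|->11.5, |8|->11.5, |3|->6.5, |3|->6.5, |1|->1, |5|->9, |2|->3, |3|->6.5
Step 3: Attach original signs; sum ranks with positive sign and with negative sign.
W+ = 3 + 11.5 + 9 + 3 + 6.5 = 33
W- = 10 + 3 + 6.5 + 11.5 + 6.5 + 6.5 + 1 = 45
(Check: W+ + W- = 78 should equal n(n+1)/2 = 78.)
Step 4: Test statistic W = min(W+, W-) = 33.
Step 5: Ties in |d|, so use the tie-corrected normal approximation.
        E[W] = n(n+1)/4 = 12*13/4 = 39.
        Tie groups: |d|=2 (t=3), |d|=3 (t=4), |d|=8 (t=2); sum(t^3 - t) = 90.
        Var[W] = n(n+1)(2n+1)/24 - sum(t^3-t)/48 = 3900/24 - 90/48 = 160.625.
        z = (W - E[W]) / sqrt(Var[W]) = (33 - 39) / 12.6738 = -0.4734.
        Two-sided p = 2*Phi(z) = 0.635915.
Step 6: alpha = 0.1. fail to reject H0.

W+ = 33, W- = 45, W = min = 33, p = 0.635915, fail to reject H0.


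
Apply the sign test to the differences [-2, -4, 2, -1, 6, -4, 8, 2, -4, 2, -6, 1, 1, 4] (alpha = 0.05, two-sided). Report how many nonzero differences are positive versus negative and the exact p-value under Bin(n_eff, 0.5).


Step 1: Discard zero differences. Original n = 14; n_eff = number of nonzero differences = 14.
Nonzero differences (with sign): -2, -4, +2, -1, +6, -4, +8, +2, -4, +2, -6, +1, +1, +4
Step 2: Count signs: positive = 8, negative = 6.
Step 3: Under H0: P(positive) = 0.5, so the number of positives S ~ Bin(14, 0.5).
Step 4: Two-sided exact p-value = sum of Bin(14,0.5) probabilities at or below the observed probability = 0.790527.
Step 5: alpha = 0.05. fail to reject H0.

n_eff = 14, pos = 8, neg = 6, p = 0.790527, fail to reject H0.


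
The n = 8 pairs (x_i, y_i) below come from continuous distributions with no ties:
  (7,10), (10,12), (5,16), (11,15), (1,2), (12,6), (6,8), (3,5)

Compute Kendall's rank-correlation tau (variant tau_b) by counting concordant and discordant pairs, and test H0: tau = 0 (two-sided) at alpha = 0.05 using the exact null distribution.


Step 1: Enumerate the 28 unordered pairs (i,j) with i<j and classify each by sign(x_j-x_i) * sign(y_j-y_i).
  (1,2):dx=+3,dy=+2->C; (1,3):dx=-2,dy=+6->D; (1,4):dx=+4,dy=+5->C; (1,5):dx=-6,dy=-8->C
  (1,6):dx=+5,dy=-4->D; (1,7):dx=-1,dy=-2->C; (1,8):dx=-4,dy=-5->C; (2,3):dx=-5,dy=+4->D
  (2,4):dx=+1,dy=+3->C; (2,5):dx=-9,dy=-10->C; (2,6):dx=+2,dy=-6->D; (2,7):dx=-4,dy=-4->C
  (2,8):dx=-7,dy=-7->C; (3,4):dx=+6,dy=-1->D; (3,5):dx=-4,dy=-14->C; (3,6):dx=+7,dy=-10->D
  (3,7):dx=+1,dy=-8->D; (3,8):dx=-2,dy=-11->C; (4,5):dx=-10,dy=-13->C; (4,6):dx=+1,dy=-9->D
  (4,7):dx=-5,dy=-7->C; (4,8):dx=-8,dy=-10->C; (5,6):dx=+11,dy=+4->C; (5,7):dx=+5,dy=+6->C
  (5,8):dx=+2,dy=+3->C; (6,7):dx=-6,dy=+2->D; (6,8):dx=-9,dy=-1->C; (7,8):dx=-3,dy=-3->C
Step 2: C = 19, D = 9, total pairs = 28.
Step 3: tau = (C - D)/(n(n-1)/2) = (19 - 9)/28 = 0.357143.
Step 4: Exact two-sided p-value (enumerate n! = 40320 permutations of y under H0): p = 0.275099.
Step 5: alpha = 0.05. fail to reject H0.

tau_b = 0.3571 (C=19, D=9), p = 0.275099, fail to reject H0.


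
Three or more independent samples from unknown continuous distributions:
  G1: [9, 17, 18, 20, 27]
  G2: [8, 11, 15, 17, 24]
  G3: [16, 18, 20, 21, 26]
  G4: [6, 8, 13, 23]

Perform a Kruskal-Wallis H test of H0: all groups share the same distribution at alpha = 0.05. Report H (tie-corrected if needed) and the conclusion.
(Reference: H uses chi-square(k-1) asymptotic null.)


Step 1: Combine all N = 19 observations and assign midranks.
sorted (value, group, rank): (6,G4,1), (8,G2,2.5), (8,G4,2.5), (9,G1,4), (11,G2,5), (13,G4,6), (15,G2,7), (16,G3,8), (17,G1,9.5), (17,G2,9.5), (18,G1,11.5), (18,G3,11.5), (20,G1,13.5), (20,G3,13.5), (21,G3,15), (23,G4,16), (24,G2,17), (26,G3,18), (27,G1,19)
Step 2: Sum ranks within each group.
R_1 = 57.5 (n_1 = 5)
R_2 = 41 (n_2 = 5)
R_3 = 66 (n_3 = 5)
R_4 = 25.5 (n_4 = 4)
Step 3: H = 12/(N(N+1)) * sum(R_i^2/n_i) - 3(N+1)
     = 12/(19*20) * (57.5^2/5 + 41^2/5 + 66^2/5 + 25.5^2/4) - 3*20
     = 0.031579 * 2031.21 - 60
     = 4.143553.
Step 4: Ties present; correction factor C = 1 - 24/(19^3 - 19) = 0.996491. Corrected H = 4.143553 / 0.996491 = 4.158143.
Step 5: Under H0, H ~ chi^2(3); p-value = 0.244886.
Step 6: alpha = 0.05. fail to reject H0.

H = 4.1581, df = 3, p = 0.244886, fail to reject H0.


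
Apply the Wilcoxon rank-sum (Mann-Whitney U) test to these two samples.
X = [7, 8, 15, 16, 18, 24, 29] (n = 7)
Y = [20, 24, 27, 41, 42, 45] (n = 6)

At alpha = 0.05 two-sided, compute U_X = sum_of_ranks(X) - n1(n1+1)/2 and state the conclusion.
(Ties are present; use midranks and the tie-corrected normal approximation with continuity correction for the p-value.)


Step 1: Combine and sort all 13 observations; assign midranks.
sorted (value, group): (7,X), (8,X), (15,X), (16,X), (18,X), (20,Y), (24,X), (24,Y), (27,Y), (29,X), (41,Y), (42,Y), (45,Y)
ranks: 7->1, 8->2, 15->3, 16->4, 18->5, 20->6, 24->7.5, 24->7.5, 27->9, 29->10, 41->11, 42->12, 45->13
Step 2: Rank sum for X: R1 = 1 + 2 + 3 + 4 + 5 + 7.5 + 10 = 32.5.
Step 3: U_X = R1 - n1(n1+1)/2 = 32.5 - 7*8/2 = 32.5 - 28 = 4.5.
       U_Y = n1*n2 - U_X = 42 - 4.5 = 37.5.
Step 4: Ties are present, so use the tie-corrected normal approximation (with continuity correction) for the p-value.
Step 5: p-value = 0.022087; compare to alpha = 0.05. reject H0.

U_X = 4.5, p = 0.022087, reject H0 at alpha = 0.05.


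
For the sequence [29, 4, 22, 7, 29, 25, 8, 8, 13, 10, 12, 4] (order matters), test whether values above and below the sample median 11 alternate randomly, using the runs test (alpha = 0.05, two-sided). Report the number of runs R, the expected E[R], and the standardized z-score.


Step 1: Compute median = 11; label A = above, B = below.
Labels in order: ABABAABBABAB  (n_A = 6, n_B = 6)
Step 2: Count runs R = 10.
Step 3: Under H0 (random ordering), E[R] = 2*n_A*n_B/(n_A+n_B) + 1 = 2*6*6/12 + 1 = 7.0000.
        Var[R] = 2*n_A*n_B*(2*n_A*n_B - n_A - n_B) / ((n_A+n_B)^2 * (n_A+n_B-1)) = 4320/1584 = 2.7273.
        SD[R] = 1.6514.
Step 4: Continuity-corrected z = (R - 0.5 - E[R]) / SD[R] = (10 - 0.5 - 7.0000) / 1.6514 = 1.5138.
Step 5: Two-sided p-value via normal approximation = 2*(1 - Phi(|z|)) = 0.130070.
Step 6: alpha = 0.05. fail to reject H0.

R = 10, z = 1.5138, p = 0.130070, fail to reject H0.


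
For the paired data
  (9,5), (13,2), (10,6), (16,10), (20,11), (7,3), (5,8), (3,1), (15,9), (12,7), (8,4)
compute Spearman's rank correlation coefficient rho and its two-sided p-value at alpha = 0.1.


Step 1: Rank x and y separately (midranks; no ties here).
rank(x): 9->5, 13->8, 10->6, 16->10, 20->11, 7->3, 5->2, 3->1, 15->9, 12->7, 8->4
rank(y): 5->5, 2->2, 6->6, 10->10, 11->11, 3->3, 8->8, 1->1, 9->9, 7->7, 4->4
Step 2: d_i = R_x(i) - R_y(i); compute d_i^2.
  (5-5)^2=0, (8-2)^2=36, (6-6)^2=0, (10-10)^2=0, (11-11)^2=0, (3-3)^2=0, (2-8)^2=36, (1-1)^2=0, (9-9)^2=0, (7-7)^2=0, (4-4)^2=0
sum(d^2) = 72.
Step 3: rho = 1 - 6*72 / (11*(11^2 - 1)) = 1 - 432/1320 = 0.672727.
Step 4: Under H0, t = rho * sqrt((n-2)/(1-rho^2)) = 2.7277 ~ t(9).
Step 5: Two-sided p-value from the t-distribution with 9 df = 0.023313.
Step 6: alpha = 0.1. reject H0.

rho = 0.6727, p = 0.023313, reject H0 at alpha = 0.1.


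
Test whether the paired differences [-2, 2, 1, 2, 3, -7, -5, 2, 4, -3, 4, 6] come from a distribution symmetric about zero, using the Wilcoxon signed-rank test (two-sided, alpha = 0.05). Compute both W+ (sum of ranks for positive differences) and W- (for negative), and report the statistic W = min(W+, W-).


Step 1: Drop any zero differences (none here) and take |d_i|.
|d| = [2, 2, 1, 2, 3, 7, 5, 2, 4, 3, 4, 6]
Step 2: Midrank |d_i| (ties get averaged ranks).
ranks: |2|->3.5, |2|->3.5, |1|->1, |2|->3.5, |3|->6.5, |7|->12, |5|->10, |2|->3.5, |4|->8.5, |3|->6.5, |4|->8.5, |6|->11
Step 3: Attach original signs; sum ranks with positive sign and with negative sign.
W+ = 3.5 + 1 + 3.5 + 6.5 + 3.5 + 8.5 + 8.5 + 11 = 46
W- = 3.5 + 12 + 10 + 6.5 = 32
(Check: W+ + W- = 78 should equal n(n+1)/2 = 78.)
Step 4: Test statistic W = min(W+, W-) = 32.
Step 5: Ties in |d|, so use the tie-corrected normal approximation.
        E[W] = n(n+1)/4 = 12*13/4 = 39.
        Tie groups: |d|=2 (t=4), |d|=3 (t=2), |d|=4 (t=2); sum(t^3 - t) = 72.
        Var[W] = n(n+1)(2n+1)/24 - sum(t^3-t)/48 = 3900/24 - 72/48 = 161.
        z = (W - E[W]) / sqrt(Var[W]) = (32 - 39) / 12.6886 = -0.5517.
        Two-sided p = 2*Phi(z) = 0.581169.
Step 6: alpha = 0.05. fail to reject H0.

W+ = 46, W- = 32, W = min = 32, p = 0.581169, fail to reject H0.


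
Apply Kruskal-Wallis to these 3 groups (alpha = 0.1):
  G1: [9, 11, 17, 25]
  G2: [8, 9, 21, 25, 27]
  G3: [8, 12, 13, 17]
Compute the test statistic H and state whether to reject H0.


Step 1: Combine all N = 13 observations and assign midranks.
sorted (value, group, rank): (8,G2,1.5), (8,G3,1.5), (9,G1,3.5), (9,G2,3.5), (11,G1,5), (12,G3,6), (13,G3,7), (17,G1,8.5), (17,G3,8.5), (21,G2,10), (25,G1,11.5), (25,G2,11.5), (27,G2,13)
Step 2: Sum ranks within each group.
R_1 = 28.5 (n_1 = 4)
R_2 = 39.5 (n_2 = 5)
R_3 = 23 (n_3 = 4)
Step 3: H = 12/(N(N+1)) * sum(R_i^2/n_i) - 3(N+1)
     = 12/(13*14) * (28.5^2/4 + 39.5^2/5 + 23^2/4) - 3*14
     = 0.065934 * 647.362 - 42
     = 0.683242.
Step 4: Ties present; correction factor C = 1 - 24/(13^3 - 13) = 0.989011. Corrected H = 0.683242 / 0.989011 = 0.690833.
Step 5: Under H0, H ~ chi^2(2); p-value = 0.707925.
Step 6: alpha = 0.1. fail to reject H0.

H = 0.6908, df = 2, p = 0.707925, fail to reject H0.


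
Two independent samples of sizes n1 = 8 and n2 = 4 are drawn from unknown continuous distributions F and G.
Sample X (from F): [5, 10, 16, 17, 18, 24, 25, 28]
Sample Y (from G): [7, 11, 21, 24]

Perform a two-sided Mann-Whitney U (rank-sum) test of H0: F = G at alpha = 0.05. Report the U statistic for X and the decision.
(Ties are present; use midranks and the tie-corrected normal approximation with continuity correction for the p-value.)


Step 1: Combine and sort all 12 observations; assign midranks.
sorted (value, group): (5,X), (7,Y), (10,X), (11,Y), (16,X), (17,X), (18,X), (21,Y), (24,X), (24,Y), (25,X), (28,X)
ranks: 5->1, 7->2, 10->3, 11->4, 16->5, 17->6, 18->7, 21->8, 24->9.5, 24->9.5, 25->11, 28->12
Step 2: Rank sum for X: R1 = 1 + 3 + 5 + 6 + 7 + 9.5 + 11 + 12 = 54.5.
Step 3: U_X = R1 - n1(n1+1)/2 = 54.5 - 8*9/2 = 54.5 - 36 = 18.5.
       U_Y = n1*n2 - U_X = 32 - 18.5 = 13.5.
Step 4: Ties are present, so use the tie-corrected normal approximation (with continuity correction) for the p-value.
Step 5: p-value = 0.733647; compare to alpha = 0.05. fail to reject H0.

U_X = 18.5, p = 0.733647, fail to reject H0 at alpha = 0.05.


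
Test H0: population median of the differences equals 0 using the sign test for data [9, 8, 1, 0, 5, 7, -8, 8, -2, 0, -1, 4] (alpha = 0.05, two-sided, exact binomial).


Step 1: Discard zero differences. Original n = 12; n_eff = number of nonzero differences = 10.
Nonzero differences (with sign): +9, +8, +1, +5, +7, -8, +8, -2, -1, +4
Step 2: Count signs: positive = 7, negative = 3.
Step 3: Under H0: P(positive) = 0.5, so the number of positives S ~ Bin(10, 0.5).
Step 4: Two-sided exact p-value = sum of Bin(10,0.5) probabilities at or below the observed probability = 0.343750.
Step 5: alpha = 0.05. fail to reject H0.

n_eff = 10, pos = 7, neg = 3, p = 0.343750, fail to reject H0.


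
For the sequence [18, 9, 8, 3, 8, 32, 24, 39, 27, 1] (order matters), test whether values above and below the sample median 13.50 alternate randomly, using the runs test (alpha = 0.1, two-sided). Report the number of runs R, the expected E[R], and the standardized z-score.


Step 1: Compute median = 13.50; label A = above, B = below.
Labels in order: ABBBBAAAAB  (n_A = 5, n_B = 5)
Step 2: Count runs R = 4.
Step 3: Under H0 (random ordering), E[R] = 2*n_A*n_B/(n_A+n_B) + 1 = 2*5*5/10 + 1 = 6.0000.
        Var[R] = 2*n_A*n_B*(2*n_A*n_B - n_A - n_B) / ((n_A+n_B)^2 * (n_A+n_B-1)) = 2000/900 = 2.2222.
        SD[R] = 1.4907.
Step 4: Continuity-corrected z = (R + 0.5 - E[R]) / SD[R] = (4 + 0.5 - 6.0000) / 1.4907 = -1.0062.
Step 5: Two-sided p-value via normal approximation = 2*(1 - Phi(|z|)) = 0.314305.
Step 6: alpha = 0.1. fail to reject H0.

R = 4, z = -1.0062, p = 0.314305, fail to reject H0.


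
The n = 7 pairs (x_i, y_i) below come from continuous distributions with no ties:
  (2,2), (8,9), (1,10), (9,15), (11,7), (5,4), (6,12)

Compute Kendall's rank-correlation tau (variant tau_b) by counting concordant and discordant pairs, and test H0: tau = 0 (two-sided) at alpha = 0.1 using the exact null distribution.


Step 1: Enumerate the 21 unordered pairs (i,j) with i<j and classify each by sign(x_j-x_i) * sign(y_j-y_i).
  (1,2):dx=+6,dy=+7->C; (1,3):dx=-1,dy=+8->D; (1,4):dx=+7,dy=+13->C; (1,5):dx=+9,dy=+5->C
  (1,6):dx=+3,dy=+2->C; (1,7):dx=+4,dy=+10->C; (2,3):dx=-7,dy=+1->D; (2,4):dx=+1,dy=+6->C
  (2,5):dx=+3,dy=-2->D; (2,6):dx=-3,dy=-5->C; (2,7):dx=-2,dy=+3->D; (3,4):dx=+8,dy=+5->C
  (3,5):dx=+10,dy=-3->D; (3,6):dx=+4,dy=-6->D; (3,7):dx=+5,dy=+2->C; (4,5):dx=+2,dy=-8->D
  (4,6):dx=-4,dy=-11->C; (4,7):dx=-3,dy=-3->C; (5,6):dx=-6,dy=-3->C; (5,7):dx=-5,dy=+5->D
  (6,7):dx=+1,dy=+8->C
Step 2: C = 13, D = 8, total pairs = 21.
Step 3: tau = (C - D)/(n(n-1)/2) = (13 - 8)/21 = 0.238095.
Step 4: Exact two-sided p-value (enumerate n! = 5040 permutations of y under H0): p = 0.561905.
Step 5: alpha = 0.1. fail to reject H0.

tau_b = 0.2381 (C=13, D=8), p = 0.561905, fail to reject H0.


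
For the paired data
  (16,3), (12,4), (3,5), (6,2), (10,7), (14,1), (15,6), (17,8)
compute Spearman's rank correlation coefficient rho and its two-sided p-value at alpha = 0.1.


Step 1: Rank x and y separately (midranks; no ties here).
rank(x): 16->7, 12->4, 3->1, 6->2, 10->3, 14->5, 15->6, 17->8
rank(y): 3->3, 4->4, 5->5, 2->2, 7->7, 1->1, 6->6, 8->8
Step 2: d_i = R_x(i) - R_y(i); compute d_i^2.
  (7-3)^2=16, (4-4)^2=0, (1-5)^2=16, (2-2)^2=0, (3-7)^2=16, (5-1)^2=16, (6-6)^2=0, (8-8)^2=0
sum(d^2) = 64.
Step 3: rho = 1 - 6*64 / (8*(8^2 - 1)) = 1 - 384/504 = 0.238095.
Step 4: Under H0, t = rho * sqrt((n-2)/(1-rho^2)) = 0.6005 ~ t(6).
Step 5: Two-sided p-value from the t-distribution with 6 df = 0.570156.
Step 6: alpha = 0.1. fail to reject H0.

rho = 0.2381, p = 0.570156, fail to reject H0 at alpha = 0.1.


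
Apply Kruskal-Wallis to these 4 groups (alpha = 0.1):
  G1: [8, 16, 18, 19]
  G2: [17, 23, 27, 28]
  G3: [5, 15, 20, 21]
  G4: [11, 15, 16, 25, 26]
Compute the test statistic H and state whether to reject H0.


Step 1: Combine all N = 17 observations and assign midranks.
sorted (value, group, rank): (5,G3,1), (8,G1,2), (11,G4,3), (15,G3,4.5), (15,G4,4.5), (16,G1,6.5), (16,G4,6.5), (17,G2,8), (18,G1,9), (19,G1,10), (20,G3,11), (21,G3,12), (23,G2,13), (25,G4,14), (26,G4,15), (27,G2,16), (28,G2,17)
Step 2: Sum ranks within each group.
R_1 = 27.5 (n_1 = 4)
R_2 = 54 (n_2 = 4)
R_3 = 28.5 (n_3 = 4)
R_4 = 43 (n_4 = 5)
Step 3: H = 12/(N(N+1)) * sum(R_i^2/n_i) - 3(N+1)
     = 12/(17*18) * (27.5^2/4 + 54^2/4 + 28.5^2/4 + 43^2/5) - 3*18
     = 0.039216 * 1490.92 - 54
     = 4.467647.
Step 4: Ties present; correction factor C = 1 - 12/(17^3 - 17) = 0.997549. Corrected H = 4.467647 / 0.997549 = 4.478624.
Step 5: Under H0, H ~ chi^2(3); p-value = 0.214205.
Step 6: alpha = 0.1. fail to reject H0.

H = 4.4786, df = 3, p = 0.214205, fail to reject H0.


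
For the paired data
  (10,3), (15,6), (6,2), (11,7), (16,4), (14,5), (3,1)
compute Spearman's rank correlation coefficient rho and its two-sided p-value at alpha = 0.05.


Step 1: Rank x and y separately (midranks; no ties here).
rank(x): 10->3, 15->6, 6->2, 11->4, 16->7, 14->5, 3->1
rank(y): 3->3, 6->6, 2->2, 7->7, 4->4, 5->5, 1->1
Step 2: d_i = R_x(i) - R_y(i); compute d_i^2.
  (3-3)^2=0, (6-6)^2=0, (2-2)^2=0, (4-7)^2=9, (7-4)^2=9, (5-5)^2=0, (1-1)^2=0
sum(d^2) = 18.
Step 3: rho = 1 - 6*18 / (7*(7^2 - 1)) = 1 - 108/336 = 0.678571.
Step 4: Under H0, t = rho * sqrt((n-2)/(1-rho^2)) = 2.0657 ~ t(5).
Step 5: Two-sided p-value from the t-distribution with 5 df = 0.093750.
Step 6: alpha = 0.05. fail to reject H0.

rho = 0.6786, p = 0.093750, fail to reject H0 at alpha = 0.05.


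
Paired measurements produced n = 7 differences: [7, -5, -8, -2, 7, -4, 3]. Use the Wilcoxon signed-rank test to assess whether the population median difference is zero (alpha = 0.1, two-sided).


Step 1: Drop any zero differences (none here) and take |d_i|.
|d| = [7, 5, 8, 2, 7, 4, 3]
Step 2: Midrank |d_i| (ties get averaged ranks).
ranks: |7|->5.5, |5|->4, |8|->7, |2|->1, |7|->5.5, |4|->3, |3|->2
Step 3: Attach original signs; sum ranks with positive sign and with negative sign.
W+ = 5.5 + 5.5 + 2 = 13
W- = 4 + 7 + 1 + 3 = 15
(Check: W+ + W- = 28 should equal n(n+1)/2 = 28.)
Step 4: Test statistic W = min(W+, W-) = 13.
Step 5: Ties in |d|, so use the tie-corrected normal approximation.
        E[W] = n(n+1)/4 = 7*8/4 = 14.
        Tie groups: |d|=7 (t=2); sum(t^3 - t) = 6.
        Var[W] = n(n+1)(2n+1)/24 - sum(t^3-t)/48 = 840/24 - 6/48 = 34.875.
        z = (W - E[W]) / sqrt(Var[W]) = (13 - 14) / 5.9055 = -0.1693.
        Two-sided p = 2*Phi(z) = 0.865534.
Step 6: alpha = 0.1. fail to reject H0.

W+ = 13, W- = 15, W = min = 13, p = 0.865534, fail to reject H0.


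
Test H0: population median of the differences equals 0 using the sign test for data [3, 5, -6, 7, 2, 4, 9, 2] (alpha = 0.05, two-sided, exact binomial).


Step 1: Discard zero differences. Original n = 8; n_eff = number of nonzero differences = 8.
Nonzero differences (with sign): +3, +5, -6, +7, +2, +4, +9, +2
Step 2: Count signs: positive = 7, negative = 1.
Step 3: Under H0: P(positive) = 0.5, so the number of positives S ~ Bin(8, 0.5).
Step 4: Two-sided exact p-value = sum of Bin(8,0.5) probabilities at or below the observed probability = 0.070312.
Step 5: alpha = 0.05. fail to reject H0.

n_eff = 8, pos = 7, neg = 1, p = 0.070312, fail to reject H0.


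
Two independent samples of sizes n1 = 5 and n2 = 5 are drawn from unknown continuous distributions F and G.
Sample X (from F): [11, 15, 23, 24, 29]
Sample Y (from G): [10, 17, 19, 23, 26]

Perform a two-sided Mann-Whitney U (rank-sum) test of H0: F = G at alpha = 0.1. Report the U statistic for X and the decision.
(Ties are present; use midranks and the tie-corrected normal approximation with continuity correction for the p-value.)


Step 1: Combine and sort all 10 observations; assign midranks.
sorted (value, group): (10,Y), (11,X), (15,X), (17,Y), (19,Y), (23,X), (23,Y), (24,X), (26,Y), (29,X)
ranks: 10->1, 11->2, 15->3, 17->4, 19->5, 23->6.5, 23->6.5, 24->8, 26->9, 29->10
Step 2: Rank sum for X: R1 = 2 + 3 + 6.5 + 8 + 10 = 29.5.
Step 3: U_X = R1 - n1(n1+1)/2 = 29.5 - 5*6/2 = 29.5 - 15 = 14.5.
       U_Y = n1*n2 - U_X = 25 - 14.5 = 10.5.
Step 4: Ties are present, so use the tie-corrected normal approximation (with continuity correction) for the p-value.
Step 5: p-value = 0.753298; compare to alpha = 0.1. fail to reject H0.

U_X = 14.5, p = 0.753298, fail to reject H0 at alpha = 0.1.


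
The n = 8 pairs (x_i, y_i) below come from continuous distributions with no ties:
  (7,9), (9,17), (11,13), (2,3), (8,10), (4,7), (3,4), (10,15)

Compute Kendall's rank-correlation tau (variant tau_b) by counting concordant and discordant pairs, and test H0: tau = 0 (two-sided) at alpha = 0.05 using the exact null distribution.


Step 1: Enumerate the 28 unordered pairs (i,j) with i<j and classify each by sign(x_j-x_i) * sign(y_j-y_i).
  (1,2):dx=+2,dy=+8->C; (1,3):dx=+4,dy=+4->C; (1,4):dx=-5,dy=-6->C; (1,5):dx=+1,dy=+1->C
  (1,6):dx=-3,dy=-2->C; (1,7):dx=-4,dy=-5->C; (1,8):dx=+3,dy=+6->C; (2,3):dx=+2,dy=-4->D
  (2,4):dx=-7,dy=-14->C; (2,5):dx=-1,dy=-7->C; (2,6):dx=-5,dy=-10->C; (2,7):dx=-6,dy=-13->C
  (2,8):dx=+1,dy=-2->D; (3,4):dx=-9,dy=-10->C; (3,5):dx=-3,dy=-3->C; (3,6):dx=-7,dy=-6->C
  (3,7):dx=-8,dy=-9->C; (3,8):dx=-1,dy=+2->D; (4,5):dx=+6,dy=+7->C; (4,6):dx=+2,dy=+4->C
  (4,7):dx=+1,dy=+1->C; (4,8):dx=+8,dy=+12->C; (5,6):dx=-4,dy=-3->C; (5,7):dx=-5,dy=-6->C
  (5,8):dx=+2,dy=+5->C; (6,7):dx=-1,dy=-3->C; (6,8):dx=+6,dy=+8->C; (7,8):dx=+7,dy=+11->C
Step 2: C = 25, D = 3, total pairs = 28.
Step 3: tau = (C - D)/(n(n-1)/2) = (25 - 3)/28 = 0.785714.
Step 4: Exact two-sided p-value (enumerate n! = 40320 permutations of y under H0): p = 0.005506.
Step 5: alpha = 0.05. reject H0.

tau_b = 0.7857 (C=25, D=3), p = 0.005506, reject H0.


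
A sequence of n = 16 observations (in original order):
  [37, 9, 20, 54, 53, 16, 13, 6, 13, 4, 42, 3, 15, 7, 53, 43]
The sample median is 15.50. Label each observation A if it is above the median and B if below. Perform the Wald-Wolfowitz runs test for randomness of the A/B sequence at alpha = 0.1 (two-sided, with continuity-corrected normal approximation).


Step 1: Compute median = 15.50; label A = above, B = below.
Labels in order: ABAAAABBBBABBBAA  (n_A = 8, n_B = 8)
Step 2: Count runs R = 7.
Step 3: Under H0 (random ordering), E[R] = 2*n_A*n_B/(n_A+n_B) + 1 = 2*8*8/16 + 1 = 9.0000.
        Var[R] = 2*n_A*n_B*(2*n_A*n_B - n_A - n_B) / ((n_A+n_B)^2 * (n_A+n_B-1)) = 14336/3840 = 3.7333.
        SD[R] = 1.9322.
Step 4: Continuity-corrected z = (R + 0.5 - E[R]) / SD[R] = (7 + 0.5 - 9.0000) / 1.9322 = -0.7763.
Step 5: Two-sided p-value via normal approximation = 2*(1 - Phi(|z|)) = 0.437558.
Step 6: alpha = 0.1. fail to reject H0.

R = 7, z = -0.7763, p = 0.437558, fail to reject H0.


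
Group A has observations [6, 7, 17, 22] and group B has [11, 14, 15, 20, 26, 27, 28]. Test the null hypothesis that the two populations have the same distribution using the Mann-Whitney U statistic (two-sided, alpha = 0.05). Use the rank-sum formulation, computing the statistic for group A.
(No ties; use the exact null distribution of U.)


Step 1: Combine and sort all 11 observations; assign midranks.
sorted (value, group): (6,X), (7,X), (11,Y), (14,Y), (15,Y), (17,X), (20,Y), (22,X), (26,Y), (27,Y), (28,Y)
ranks: 6->1, 7->2, 11->3, 14->4, 15->5, 17->6, 20->7, 22->8, 26->9, 27->10, 28->11
Step 2: Rank sum for X: R1 = 1 + 2 + 6 + 8 = 17.
Step 3: U_X = R1 - n1(n1+1)/2 = 17 - 4*5/2 = 17 - 10 = 7.
       U_Y = n1*n2 - U_X = 28 - 7 = 21.
Step 4: No ties, so the exact null distribution of U (based on enumerating the C(11,4) = 330 equally likely rank assignments) gives the two-sided p-value.
Step 5: p-value = 0.230303; compare to alpha = 0.05. fail to reject H0.

U_X = 7, p = 0.230303, fail to reject H0 at alpha = 0.05.


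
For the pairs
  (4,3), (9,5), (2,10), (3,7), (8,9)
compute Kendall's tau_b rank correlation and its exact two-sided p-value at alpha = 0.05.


Step 1: Enumerate the 10 unordered pairs (i,j) with i<j and classify each by sign(x_j-x_i) * sign(y_j-y_i).
  (1,2):dx=+5,dy=+2->C; (1,3):dx=-2,dy=+7->D; (1,4):dx=-1,dy=+4->D; (1,5):dx=+4,dy=+6->C
  (2,3):dx=-7,dy=+5->D; (2,4):dx=-6,dy=+2->D; (2,5):dx=-1,dy=+4->D; (3,4):dx=+1,dy=-3->D
  (3,5):dx=+6,dy=-1->D; (4,5):dx=+5,dy=+2->C
Step 2: C = 3, D = 7, total pairs = 10.
Step 3: tau = (C - D)/(n(n-1)/2) = (3 - 7)/10 = -0.400000.
Step 4: Exact two-sided p-value (enumerate n! = 120 permutations of y under H0): p = 0.483333.
Step 5: alpha = 0.05. fail to reject H0.

tau_b = -0.4000 (C=3, D=7), p = 0.483333, fail to reject H0.


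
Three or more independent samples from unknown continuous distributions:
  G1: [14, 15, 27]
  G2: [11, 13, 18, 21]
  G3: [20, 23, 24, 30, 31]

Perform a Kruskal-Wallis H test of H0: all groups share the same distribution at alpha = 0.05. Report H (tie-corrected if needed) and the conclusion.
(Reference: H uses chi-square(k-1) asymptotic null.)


Step 1: Combine all N = 12 observations and assign midranks.
sorted (value, group, rank): (11,G2,1), (13,G2,2), (14,G1,3), (15,G1,4), (18,G2,5), (20,G3,6), (21,G2,7), (23,G3,8), (24,G3,9), (27,G1,10), (30,G3,11), (31,G3,12)
Step 2: Sum ranks within each group.
R_1 = 17 (n_1 = 3)
R_2 = 15 (n_2 = 4)
R_3 = 46 (n_3 = 5)
Step 3: H = 12/(N(N+1)) * sum(R_i^2/n_i) - 3(N+1)
     = 12/(12*13) * (17^2/3 + 15^2/4 + 46^2/5) - 3*13
     = 0.076923 * 575.783 - 39
     = 5.291026.
Step 4: No ties, so H is used without correction.
Step 5: Under H0, H ~ chi^2(2); p-value = 0.070969.
Step 6: alpha = 0.05. fail to reject H0.

H = 5.2910, df = 2, p = 0.070969, fail to reject H0.


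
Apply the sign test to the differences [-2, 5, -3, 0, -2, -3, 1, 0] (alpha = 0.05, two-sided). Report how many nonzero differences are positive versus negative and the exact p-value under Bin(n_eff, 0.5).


Step 1: Discard zero differences. Original n = 8; n_eff = number of nonzero differences = 6.
Nonzero differences (with sign): -2, +5, -3, -2, -3, +1
Step 2: Count signs: positive = 2, negative = 4.
Step 3: Under H0: P(positive) = 0.5, so the number of positives S ~ Bin(6, 0.5).
Step 4: Two-sided exact p-value = sum of Bin(6,0.5) probabilities at or below the observed probability = 0.687500.
Step 5: alpha = 0.05. fail to reject H0.

n_eff = 6, pos = 2, neg = 4, p = 0.687500, fail to reject H0.


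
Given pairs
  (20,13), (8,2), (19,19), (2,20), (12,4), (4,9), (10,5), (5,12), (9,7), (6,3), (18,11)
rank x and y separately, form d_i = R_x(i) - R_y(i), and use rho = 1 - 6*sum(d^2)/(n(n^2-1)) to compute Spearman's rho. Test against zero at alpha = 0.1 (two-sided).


Step 1: Rank x and y separately (midranks; no ties here).
rank(x): 20->11, 8->5, 19->10, 2->1, 12->8, 4->2, 10->7, 5->3, 9->6, 6->4, 18->9
rank(y): 13->9, 2->1, 19->10, 20->11, 4->3, 9->6, 5->4, 12->8, 7->5, 3->2, 11->7
Step 2: d_i = R_x(i) - R_y(i); compute d_i^2.
  (11-9)^2=4, (5-1)^2=16, (10-10)^2=0, (1-11)^2=100, (8-3)^2=25, (2-6)^2=16, (7-4)^2=9, (3-8)^2=25, (6-5)^2=1, (4-2)^2=4, (9-7)^2=4
sum(d^2) = 204.
Step 3: rho = 1 - 6*204 / (11*(11^2 - 1)) = 1 - 1224/1320 = 0.072727.
Step 4: Under H0, t = rho * sqrt((n-2)/(1-rho^2)) = 0.2188 ~ t(9).
Step 5: Two-sided p-value from the t-distribution with 9 df = 0.831716.
Step 6: alpha = 0.1. fail to reject H0.

rho = 0.0727, p = 0.831716, fail to reject H0 at alpha = 0.1.


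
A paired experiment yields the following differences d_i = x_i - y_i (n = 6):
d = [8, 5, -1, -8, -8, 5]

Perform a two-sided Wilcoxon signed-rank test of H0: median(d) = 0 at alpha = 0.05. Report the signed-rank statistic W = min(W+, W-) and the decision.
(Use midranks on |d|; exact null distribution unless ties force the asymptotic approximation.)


Step 1: Drop any zero differences (none here) and take |d_i|.
|d| = [8, 5, 1, 8, 8, 5]
Step 2: Midrank |d_i| (ties get averaged ranks).
ranks: |8|->5, |5|->2.5, |1|->1, |8|->5, |8|->5, |5|->2.5
Step 3: Attach original signs; sum ranks with positive sign and with negative sign.
W+ = 5 + 2.5 + 2.5 = 10
W- = 1 + 5 + 5 = 11
(Check: W+ + W- = 21 should equal n(n+1)/2 = 21.)
Step 4: Test statistic W = min(W+, W-) = 10.
Step 5: Ties in |d|, so use the tie-corrected normal approximation.
        E[W] = n(n+1)/4 = 6*7/4 = 10.5.
        Tie groups: |d|=5 (t=2), |d|=8 (t=3); sum(t^3 - t) = 30.
        Var[W] = n(n+1)(2n+1)/24 - sum(t^3-t)/48 = 546/24 - 30/48 = 22.125.
        z = (W - E[W]) / sqrt(Var[W]) = (10 - 10.5) / 4.7037 = -0.1063.
        Two-sided p = 2*Phi(z) = 0.915345.
Step 6: alpha = 0.05. fail to reject H0.

W+ = 10, W- = 11, W = min = 10, p = 0.915345, fail to reject H0.


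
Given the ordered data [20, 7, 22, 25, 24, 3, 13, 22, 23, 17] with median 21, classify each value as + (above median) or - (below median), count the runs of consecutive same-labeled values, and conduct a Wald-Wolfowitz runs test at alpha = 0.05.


Step 1: Compute median = 21; label A = above, B = below.
Labels in order: BBAAABBAAB  (n_A = 5, n_B = 5)
Step 2: Count runs R = 5.
Step 3: Under H0 (random ordering), E[R] = 2*n_A*n_B/(n_A+n_B) + 1 = 2*5*5/10 + 1 = 6.0000.
        Var[R] = 2*n_A*n_B*(2*n_A*n_B - n_A - n_B) / ((n_A+n_B)^2 * (n_A+n_B-1)) = 2000/900 = 2.2222.
        SD[R] = 1.4907.
Step 4: Continuity-corrected z = (R + 0.5 - E[R]) / SD[R] = (5 + 0.5 - 6.0000) / 1.4907 = -0.3354.
Step 5: Two-sided p-value via normal approximation = 2*(1 - Phi(|z|)) = 0.737316.
Step 6: alpha = 0.05. fail to reject H0.

R = 5, z = -0.3354, p = 0.737316, fail to reject H0.


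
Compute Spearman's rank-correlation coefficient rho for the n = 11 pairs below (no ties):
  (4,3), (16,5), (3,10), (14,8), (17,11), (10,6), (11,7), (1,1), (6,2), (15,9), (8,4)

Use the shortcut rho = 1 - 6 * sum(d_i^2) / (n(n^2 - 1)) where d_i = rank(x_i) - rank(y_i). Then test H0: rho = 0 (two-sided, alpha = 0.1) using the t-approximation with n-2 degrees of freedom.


Step 1: Rank x and y separately (midranks; no ties here).
rank(x): 4->3, 16->10, 3->2, 14->8, 17->11, 10->6, 11->7, 1->1, 6->4, 15->9, 8->5
rank(y): 3->3, 5->5, 10->10, 8->8, 11->11, 6->6, 7->7, 1->1, 2->2, 9->9, 4->4
Step 2: d_i = R_x(i) - R_y(i); compute d_i^2.
  (3-3)^2=0, (10-5)^2=25, (2-10)^2=64, (8-8)^2=0, (11-11)^2=0, (6-6)^2=0, (7-7)^2=0, (1-1)^2=0, (4-2)^2=4, (9-9)^2=0, (5-4)^2=1
sum(d^2) = 94.
Step 3: rho = 1 - 6*94 / (11*(11^2 - 1)) = 1 - 564/1320 = 0.572727.
Step 4: Under H0, t = rho * sqrt((n-2)/(1-rho^2)) = 2.0960 ~ t(9).
Step 5: Two-sided p-value from the t-distribution with 9 df = 0.065543.
Step 6: alpha = 0.1. reject H0.

rho = 0.5727, p = 0.065543, reject H0 at alpha = 0.1.


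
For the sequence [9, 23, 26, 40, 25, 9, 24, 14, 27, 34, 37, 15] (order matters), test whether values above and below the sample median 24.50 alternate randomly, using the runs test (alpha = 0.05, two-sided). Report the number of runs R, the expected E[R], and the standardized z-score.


Step 1: Compute median = 24.50; label A = above, B = below.
Labels in order: BBAAABBBAAAB  (n_A = 6, n_B = 6)
Step 2: Count runs R = 5.
Step 3: Under H0 (random ordering), E[R] = 2*n_A*n_B/(n_A+n_B) + 1 = 2*6*6/12 + 1 = 7.0000.
        Var[R] = 2*n_A*n_B*(2*n_A*n_B - n_A - n_B) / ((n_A+n_B)^2 * (n_A+n_B-1)) = 4320/1584 = 2.7273.
        SD[R] = 1.6514.
Step 4: Continuity-corrected z = (R + 0.5 - E[R]) / SD[R] = (5 + 0.5 - 7.0000) / 1.6514 = -0.9083.
Step 5: Two-sided p-value via normal approximation = 2*(1 - Phi(|z|)) = 0.363722.
Step 6: alpha = 0.05. fail to reject H0.

R = 5, z = -0.9083, p = 0.363722, fail to reject H0.


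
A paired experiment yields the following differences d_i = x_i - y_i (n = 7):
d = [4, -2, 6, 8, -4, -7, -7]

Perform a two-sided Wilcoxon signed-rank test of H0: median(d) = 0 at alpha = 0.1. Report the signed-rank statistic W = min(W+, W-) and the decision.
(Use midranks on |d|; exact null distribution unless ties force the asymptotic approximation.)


Step 1: Drop any zero differences (none here) and take |d_i|.
|d| = [4, 2, 6, 8, 4, 7, 7]
Step 2: Midrank |d_i| (ties get averaged ranks).
ranks: |4|->2.5, |2|->1, |6|->4, |8|->7, |4|->2.5, |7|->5.5, |7|->5.5
Step 3: Attach original signs; sum ranks with positive sign and with negative sign.
W+ = 2.5 + 4 + 7 = 13.5
W- = 1 + 2.5 + 5.5 + 5.5 = 14.5
(Check: W+ + W- = 28 should equal n(n+1)/2 = 28.)
Step 4: Test statistic W = min(W+, W-) = 13.5.
Step 5: Ties in |d|, so use the tie-corrected normal approximation.
        E[W] = n(n+1)/4 = 7*8/4 = 14.
        Tie groups: |d|=4 (t=2), |d|=7 (t=2); sum(t^3 - t) = 12.
        Var[W] = n(n+1)(2n+1)/24 - sum(t^3-t)/48 = 840/24 - 12/48 = 34.75.
        z = (W - E[W]) / sqrt(Var[W]) = (13.5 - 14) / 5.8949 = -0.0848.
        Two-sided p = 2*Phi(z) = 0.932405.
Step 6: alpha = 0.1. fail to reject H0.

W+ = 13.5, W- = 14.5, W = min = 13.5, p = 0.932405, fail to reject H0.


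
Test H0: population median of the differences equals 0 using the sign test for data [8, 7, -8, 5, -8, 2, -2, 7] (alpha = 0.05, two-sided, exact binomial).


Step 1: Discard zero differences. Original n = 8; n_eff = number of nonzero differences = 8.
Nonzero differences (with sign): +8, +7, -8, +5, -8, +2, -2, +7
Step 2: Count signs: positive = 5, negative = 3.
Step 3: Under H0: P(positive) = 0.5, so the number of positives S ~ Bin(8, 0.5).
Step 4: Two-sided exact p-value = sum of Bin(8,0.5) probabilities at or below the observed probability = 0.726562.
Step 5: alpha = 0.05. fail to reject H0.

n_eff = 8, pos = 5, neg = 3, p = 0.726562, fail to reject H0.


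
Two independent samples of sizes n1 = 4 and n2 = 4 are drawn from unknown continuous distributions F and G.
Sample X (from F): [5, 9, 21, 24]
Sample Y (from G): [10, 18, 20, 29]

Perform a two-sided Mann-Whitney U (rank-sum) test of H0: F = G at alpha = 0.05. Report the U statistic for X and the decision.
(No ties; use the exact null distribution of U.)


Step 1: Combine and sort all 8 observations; assign midranks.
sorted (value, group): (5,X), (9,X), (10,Y), (18,Y), (20,Y), (21,X), (24,X), (29,Y)
ranks: 5->1, 9->2, 10->3, 18->4, 20->5, 21->6, 24->7, 29->8
Step 2: Rank sum for X: R1 = 1 + 2 + 6 + 7 = 16.
Step 3: U_X = R1 - n1(n1+1)/2 = 16 - 4*5/2 = 16 - 10 = 6.
       U_Y = n1*n2 - U_X = 16 - 6 = 10.
Step 4: No ties, so the exact null distribution of U (based on enumerating the C(8,4) = 70 equally likely rank assignments) gives the two-sided p-value.
Step 5: p-value = 0.685714; compare to alpha = 0.05. fail to reject H0.

U_X = 6, p = 0.685714, fail to reject H0 at alpha = 0.05.


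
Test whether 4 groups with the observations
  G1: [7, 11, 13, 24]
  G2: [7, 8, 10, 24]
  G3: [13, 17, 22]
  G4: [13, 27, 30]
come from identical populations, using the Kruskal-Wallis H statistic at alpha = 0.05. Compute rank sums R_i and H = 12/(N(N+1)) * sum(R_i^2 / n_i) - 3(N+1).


Step 1: Combine all N = 14 observations and assign midranks.
sorted (value, group, rank): (7,G1,1.5), (7,G2,1.5), (8,G2,3), (10,G2,4), (11,G1,5), (13,G1,7), (13,G3,7), (13,G4,7), (17,G3,9), (22,G3,10), (24,G1,11.5), (24,G2,11.5), (27,G4,13), (30,G4,14)
Step 2: Sum ranks within each group.
R_1 = 25 (n_1 = 4)
R_2 = 20 (n_2 = 4)
R_3 = 26 (n_3 = 3)
R_4 = 34 (n_4 = 3)
Step 3: H = 12/(N(N+1)) * sum(R_i^2/n_i) - 3(N+1)
     = 12/(14*15) * (25^2/4 + 20^2/4 + 26^2/3 + 34^2/3) - 3*15
     = 0.057143 * 866.917 - 45
     = 4.538095.
Step 4: Ties present; correction factor C = 1 - 36/(14^3 - 14) = 0.986813. Corrected H = 4.538095 / 0.986813 = 4.598738.
Step 5: Under H0, H ~ chi^2(3); p-value = 0.203650.
Step 6: alpha = 0.05. fail to reject H0.

H = 4.5987, df = 3, p = 0.203650, fail to reject H0.
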